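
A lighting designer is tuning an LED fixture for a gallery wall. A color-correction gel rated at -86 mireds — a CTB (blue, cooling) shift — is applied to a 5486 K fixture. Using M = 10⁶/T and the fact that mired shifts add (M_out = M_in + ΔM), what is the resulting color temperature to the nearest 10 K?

M_in = 10⁶/5486 = 182.28 mireds.
M_out = 182.28 + (-86) = 96.28 mireds.
T_out = 10⁶/96.28 = 10386.1 K → 10390 K.

10390 K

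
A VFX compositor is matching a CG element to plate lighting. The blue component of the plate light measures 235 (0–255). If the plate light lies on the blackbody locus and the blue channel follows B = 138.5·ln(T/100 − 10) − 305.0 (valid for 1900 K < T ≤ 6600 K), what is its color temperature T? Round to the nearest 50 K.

5950 K

ln(t − 10) = (235 + 305.0) / 138.5 = 3.8989.
t − 10 = e^3.8989 = 49.349, so t = 59.349.
T = 100·t = 5935 K → 5950 K to the nearest 50 K.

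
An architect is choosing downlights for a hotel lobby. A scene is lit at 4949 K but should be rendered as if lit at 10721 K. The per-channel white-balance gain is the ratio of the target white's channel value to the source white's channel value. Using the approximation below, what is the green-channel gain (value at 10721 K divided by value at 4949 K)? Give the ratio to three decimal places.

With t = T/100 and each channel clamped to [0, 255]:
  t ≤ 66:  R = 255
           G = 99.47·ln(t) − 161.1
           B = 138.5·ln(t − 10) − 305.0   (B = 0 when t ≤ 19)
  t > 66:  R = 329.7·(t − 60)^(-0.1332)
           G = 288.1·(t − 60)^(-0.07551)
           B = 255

At 4949 K (t = 49.49):
  G = 99.47·ln 49.49 − 161.1 = 99.47·3.9018 − 161.1 = 227.009.
At 10721 K (t = 107.21):
  G = 288.1·(107.21 − 60)^(-0.07551) = 288.1·47.21^(-0.07551) = 288.1·0.74747 = 215.346.
Gain = 215.346 / 227.009 = 0.9486 → 0.949.

0.949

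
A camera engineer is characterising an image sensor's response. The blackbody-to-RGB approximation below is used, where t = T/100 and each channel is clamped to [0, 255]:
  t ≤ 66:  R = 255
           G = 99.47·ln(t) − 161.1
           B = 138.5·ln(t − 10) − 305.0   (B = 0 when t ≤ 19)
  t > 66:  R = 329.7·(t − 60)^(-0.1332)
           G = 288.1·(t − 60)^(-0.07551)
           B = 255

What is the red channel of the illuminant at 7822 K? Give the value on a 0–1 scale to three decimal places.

t = 7822/100 = 78.22; the t > 66 branch applies.
R = 329.7·(78.22 − 60)^(-0.1332) = 329.7·18.22^(-0.1332) = 329.7·0.67935 = 223.982.
On a 0–1 scale: 223.982/255 = 0.8784 → 0.878.

0.878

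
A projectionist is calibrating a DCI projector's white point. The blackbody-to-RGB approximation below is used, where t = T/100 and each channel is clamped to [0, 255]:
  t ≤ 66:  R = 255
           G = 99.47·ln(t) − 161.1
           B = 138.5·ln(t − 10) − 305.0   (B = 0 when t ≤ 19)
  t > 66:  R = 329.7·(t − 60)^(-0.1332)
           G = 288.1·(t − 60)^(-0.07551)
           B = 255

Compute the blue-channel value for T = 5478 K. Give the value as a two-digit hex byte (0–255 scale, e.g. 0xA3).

0xDE

t = 5478/100 = 54.78; the t ≤ 66 branch applies.
B = 138.5·ln(54.78 − 10) − 305.0 = 138.5·ln 44.78 − 305.0 = 138.5·3.8018 − 305.0 = 221.544.
Rounded: 222; in hex, 0xDE.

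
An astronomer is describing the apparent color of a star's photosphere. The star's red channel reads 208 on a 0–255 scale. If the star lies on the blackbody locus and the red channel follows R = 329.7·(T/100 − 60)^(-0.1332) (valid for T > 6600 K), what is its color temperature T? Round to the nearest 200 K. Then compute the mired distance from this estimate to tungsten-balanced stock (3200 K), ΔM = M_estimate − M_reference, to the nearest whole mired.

(t − 60)^(-0.1332) = 208/329.7 = 0.63088.
t − 60 = 0.63088^(1/-0.1332) = 0.63088^(-7.508) = 31.763, so t = 91.763.
T = 100·t = 9176 K → 9200 K to the nearest 200 K.
M_estimate = 10⁶/9200 = 108.70; M_reference = 10⁶/3200 = 312.50.
ΔM = 108.70 − 312.50 = -203.80 → -204 mireds.

-204 mireds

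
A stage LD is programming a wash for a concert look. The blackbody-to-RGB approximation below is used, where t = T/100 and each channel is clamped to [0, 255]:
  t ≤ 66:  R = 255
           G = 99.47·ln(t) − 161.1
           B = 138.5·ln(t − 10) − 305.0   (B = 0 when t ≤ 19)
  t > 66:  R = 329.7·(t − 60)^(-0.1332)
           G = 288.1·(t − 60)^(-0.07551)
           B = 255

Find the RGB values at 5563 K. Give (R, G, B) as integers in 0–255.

t = 5563/100 = 55.63; the t ≤ 66 branch applies.
R = 255 by definition for t ≤ 66.
G = 99.47·ln 55.63 − 161.1 = 99.47·4.0187 − 161.1 = 238.642.
B = 138.5·ln(55.63 − 10) − 305.0 = 138.5·ln 45.63 − 305.0 = 138.5·3.8206 − 305.0 = 224.148.
Rounded: (255, 239, 224).

(255, 239, 224)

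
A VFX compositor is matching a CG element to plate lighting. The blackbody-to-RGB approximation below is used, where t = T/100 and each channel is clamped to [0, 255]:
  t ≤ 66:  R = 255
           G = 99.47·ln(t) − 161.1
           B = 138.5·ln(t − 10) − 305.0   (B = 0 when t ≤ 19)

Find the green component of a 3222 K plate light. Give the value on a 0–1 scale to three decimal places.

0.723

t = 3222/100 = 32.22; the t ≤ 66 branch applies.
G = 99.47·ln 32.22 − 161.1 = 99.47·3.4726 − 161.1 = 184.318.
On a 0–1 scale: 184.318/255 = 0.7228 → 0.723.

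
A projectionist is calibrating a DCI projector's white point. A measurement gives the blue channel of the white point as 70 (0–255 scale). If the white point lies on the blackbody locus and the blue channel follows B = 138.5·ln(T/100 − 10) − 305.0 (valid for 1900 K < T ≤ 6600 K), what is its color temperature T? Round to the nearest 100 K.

2500 K

ln(t − 10) = (70 + 305.0) / 138.5 = 2.7076.
t − 10 = e^2.7076 = 14.993, so t = 24.993.
T = 100·t = 2499 K → 2500 K to the nearest 100 K.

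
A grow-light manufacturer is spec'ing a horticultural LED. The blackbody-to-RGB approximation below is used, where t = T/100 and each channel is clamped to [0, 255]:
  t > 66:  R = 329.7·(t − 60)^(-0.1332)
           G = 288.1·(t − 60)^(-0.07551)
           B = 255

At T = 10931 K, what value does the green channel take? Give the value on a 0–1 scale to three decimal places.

0.842

t = 10931/100 = 109.31; the t > 66 branch applies.
G = 288.1·(109.31 − 60)^(-0.07551) = 288.1·49.31^(-0.07551) = 288.1·0.74502 = 214.640.
On a 0–1 scale: 214.640/255 = 0.8417 → 0.842.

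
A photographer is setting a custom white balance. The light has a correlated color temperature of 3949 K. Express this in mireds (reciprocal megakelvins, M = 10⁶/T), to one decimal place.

253.2 mireds

M = 10⁶ / 3949 = 253.229 → 253.2 mireds.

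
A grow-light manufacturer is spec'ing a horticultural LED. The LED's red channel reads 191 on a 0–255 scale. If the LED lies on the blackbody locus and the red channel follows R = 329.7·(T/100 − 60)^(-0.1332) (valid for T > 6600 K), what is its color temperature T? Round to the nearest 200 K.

12000 K

(t − 60)^(-0.1332) = 191/329.7 = 0.57931.
t − 60 = 0.57931^(1/-0.1332) = 0.57931^(-7.508) = 60.245, so t = 120.245.
T = 100·t = 12025 K → 12000 K to the nearest 200 K.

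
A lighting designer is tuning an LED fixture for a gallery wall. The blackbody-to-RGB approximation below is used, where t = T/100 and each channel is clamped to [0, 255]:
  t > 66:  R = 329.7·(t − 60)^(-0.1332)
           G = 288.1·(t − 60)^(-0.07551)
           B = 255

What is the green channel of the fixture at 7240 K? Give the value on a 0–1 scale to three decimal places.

0.934

t = 7240/100 = 72.4; the t > 66 branch applies.
G = 288.1·(72.4 − 60)^(-0.07551) = 288.1·12.4^(-0.07551) = 288.1·0.82687 = 238.220.
On a 0–1 scale: 238.220/255 = 0.9342 → 0.934.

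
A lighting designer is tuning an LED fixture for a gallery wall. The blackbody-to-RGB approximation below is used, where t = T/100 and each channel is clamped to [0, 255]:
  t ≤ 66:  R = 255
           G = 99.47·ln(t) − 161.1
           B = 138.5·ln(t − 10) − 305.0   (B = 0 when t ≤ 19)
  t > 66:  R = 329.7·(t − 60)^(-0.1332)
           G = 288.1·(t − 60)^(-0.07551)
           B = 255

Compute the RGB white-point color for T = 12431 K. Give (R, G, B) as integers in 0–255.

(189, 210, 255)

t = 12431/100 = 124.31; the t > 66 branch applies.
R = 329.7·(124.31 − 60)^(-0.1332) = 329.7·64.31^(-0.1332) = 329.7·0.57430 = 189.346.
G = 288.1·(124.31 − 60)^(-0.07551) = 288.1·64.31^(-0.07551) = 288.1·0.73023 = 210.378.
B = 255 by definition for t > 66.
Rounded: (189, 210, 255).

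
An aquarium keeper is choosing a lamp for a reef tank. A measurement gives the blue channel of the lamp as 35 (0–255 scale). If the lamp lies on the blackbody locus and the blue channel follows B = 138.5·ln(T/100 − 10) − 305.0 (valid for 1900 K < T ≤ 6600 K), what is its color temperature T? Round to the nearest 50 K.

2150 K

ln(t − 10) = (35 + 305.0) / 138.5 = 2.4549.
t − 10 = e^2.4549 = 11.645, so t = 21.645.
T = 100·t = 2164 K → 2150 K to the nearest 50 K.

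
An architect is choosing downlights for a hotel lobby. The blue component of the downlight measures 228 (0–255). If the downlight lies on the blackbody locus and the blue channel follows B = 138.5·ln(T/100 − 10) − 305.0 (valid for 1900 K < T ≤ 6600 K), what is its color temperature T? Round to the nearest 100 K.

ln(t − 10) = (228 + 305.0) / 138.5 = 3.8484.
t − 10 = e^3.8484 = 46.917, so t = 56.917.
T = 100·t = 5692 K → 5700 K to the nearest 100 K.

5700 K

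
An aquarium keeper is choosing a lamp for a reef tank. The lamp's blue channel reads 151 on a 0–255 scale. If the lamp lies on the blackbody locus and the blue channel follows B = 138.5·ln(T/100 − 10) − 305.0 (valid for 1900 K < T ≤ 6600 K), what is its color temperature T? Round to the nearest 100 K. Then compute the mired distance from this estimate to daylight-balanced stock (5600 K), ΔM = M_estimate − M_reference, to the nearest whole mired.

+92 mireds

ln(t − 10) = (151 + 305.0) / 138.5 = 3.2924.
t − 10 = e^3.2924 = 26.908, so t = 36.908.
T = 100·t = 3691 K → 3700 K to the nearest 100 K.
M_estimate = 10⁶/3700 = 270.27; M_reference = 10⁶/5600 = 178.57.
ΔM = 270.27 − 178.57 = 91.70 → +92 mireds.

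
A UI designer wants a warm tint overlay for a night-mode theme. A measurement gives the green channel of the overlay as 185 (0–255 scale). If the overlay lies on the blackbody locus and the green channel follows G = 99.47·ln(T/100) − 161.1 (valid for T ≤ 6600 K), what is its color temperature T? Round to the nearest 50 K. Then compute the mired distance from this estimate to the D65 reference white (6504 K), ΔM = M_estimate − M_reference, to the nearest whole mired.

ln t = (185 + 161.1) / 99.47 = 3.4794.
t = e^3.4794 = 32.442.
T = 100·t = 3244 K → 3250 K to the nearest 50 K.
M_estimate = 10⁶/3250 = 307.69; M_reference = 10⁶/6504 = 153.75.
ΔM = 307.69 − 153.75 = 153.94 → +154 mireds.

+154 mireds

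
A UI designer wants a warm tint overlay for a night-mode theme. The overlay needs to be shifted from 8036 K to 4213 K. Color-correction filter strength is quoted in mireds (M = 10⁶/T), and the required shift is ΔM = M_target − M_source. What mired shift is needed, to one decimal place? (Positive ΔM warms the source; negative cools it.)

M_source = 10⁶/8036 = 124.440; M_target = 10⁶/4213 = 237.361.
ΔM = 237.361 − 124.440 = 112.921 → +112.9 mireds, a warming shift.

+112.9 mireds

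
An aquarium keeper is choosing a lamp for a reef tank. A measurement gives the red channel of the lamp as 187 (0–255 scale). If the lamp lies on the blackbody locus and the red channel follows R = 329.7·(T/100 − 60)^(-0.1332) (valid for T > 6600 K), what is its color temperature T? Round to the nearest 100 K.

(t − 60)^(-0.1332) = 187/329.7 = 0.56718.
t − 60 = 0.56718^(1/-0.1332) = 0.56718^(-7.508) = 70.620, so t = 130.620.
T = 100·t = 13062 K → 13100 K to the nearest 100 K.

13100 K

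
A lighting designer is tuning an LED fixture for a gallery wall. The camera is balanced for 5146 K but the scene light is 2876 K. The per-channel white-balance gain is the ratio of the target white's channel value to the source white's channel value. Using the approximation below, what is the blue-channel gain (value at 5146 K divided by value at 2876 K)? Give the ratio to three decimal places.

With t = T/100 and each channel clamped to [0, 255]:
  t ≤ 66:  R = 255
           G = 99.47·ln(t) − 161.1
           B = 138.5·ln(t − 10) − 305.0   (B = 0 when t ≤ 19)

At 2876 K (t = 28.76):
  B = 138.5·ln(28.76 − 10) − 305.0 = 138.5·ln 18.76 − 305.0 = 138.5·2.9317 − 305.0 = 101.044.
At 5146 K (t = 51.46):
  B = 138.5·ln(51.46 − 10) − 305.0 = 138.5·ln 41.46 − 305.0 = 138.5·3.7247 − 305.0 = 210.875.
Gain = 210.875 / 101.044 = 2.0870 → 2.087.

2.087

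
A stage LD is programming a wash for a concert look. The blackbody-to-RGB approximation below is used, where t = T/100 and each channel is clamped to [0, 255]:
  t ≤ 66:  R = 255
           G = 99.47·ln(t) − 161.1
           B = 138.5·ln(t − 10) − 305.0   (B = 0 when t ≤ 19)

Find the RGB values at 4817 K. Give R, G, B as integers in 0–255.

R=255, G=224, B=199

t = 4817/100 = 48.17; the t ≤ 66 branch applies.
R = 255 by definition for t ≤ 66.
G = 99.47·ln 48.17 − 161.1 = 99.47·3.8747 − 161.1 = 224.320.
B = 138.5·ln(48.17 − 10) − 305.0 = 138.5·ln 38.17 − 305.0 = 138.5·3.6420 − 305.0 = 199.424.
Rounded: (255, 224, 199).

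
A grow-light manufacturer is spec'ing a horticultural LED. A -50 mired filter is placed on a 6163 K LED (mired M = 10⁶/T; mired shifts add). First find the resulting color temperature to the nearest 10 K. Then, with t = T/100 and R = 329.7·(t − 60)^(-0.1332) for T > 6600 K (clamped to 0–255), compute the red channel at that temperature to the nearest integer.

M_in = 10⁶/6163 = 162.26; M_out = 162.26 + (-50) = 112.26.
T_out = 10⁶/112.26 = 8908.0 K → 8910 K; t = 89.1.
R = 329.7·(89.1 − 60)^(-0.1332) = 329.7·29.1^(-0.1332) = 329.7·0.63828 = 210.440.
Rounded: 210.

210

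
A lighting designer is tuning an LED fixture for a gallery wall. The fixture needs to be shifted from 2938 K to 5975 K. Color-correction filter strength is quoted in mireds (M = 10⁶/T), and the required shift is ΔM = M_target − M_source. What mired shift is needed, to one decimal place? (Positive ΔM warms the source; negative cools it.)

-173.0 mireds

M_source = 10⁶/2938 = 340.368; M_target = 10⁶/5975 = 167.364.
ΔM = 167.364 − 340.368 = -173.004 → -173.0 mireds, a cooling shift.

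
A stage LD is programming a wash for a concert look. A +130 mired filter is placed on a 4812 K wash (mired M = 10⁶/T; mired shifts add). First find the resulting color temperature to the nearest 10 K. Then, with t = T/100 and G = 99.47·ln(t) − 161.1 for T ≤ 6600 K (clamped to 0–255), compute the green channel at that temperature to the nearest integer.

176

M_in = 10⁶/4812 = 207.81; M_out = 207.81 + (+130) = 337.81.
T_out = 10⁶/337.81 = 2960.2 K → 2960 K; t = 29.6.
G = 99.47·ln 29.6 − 161.1 = 99.47·3.3878 − 161.1 = 175.882.
Rounded: 176.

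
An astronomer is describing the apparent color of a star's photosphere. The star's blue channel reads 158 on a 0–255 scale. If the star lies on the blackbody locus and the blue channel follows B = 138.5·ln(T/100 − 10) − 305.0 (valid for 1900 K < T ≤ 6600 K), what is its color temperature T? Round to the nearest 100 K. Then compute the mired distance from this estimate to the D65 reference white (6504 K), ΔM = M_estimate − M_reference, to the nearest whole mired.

+109 mireds

ln(t − 10) = (158 + 305.0) / 138.5 = 3.3430.
t − 10 = e^3.3430 = 28.303, so t = 38.303.
T = 100·t = 3830 K → 3800 K to the nearest 100 K.
M_estimate = 10⁶/3800 = 263.16; M_reference = 10⁶/6504 = 153.75.
ΔM = 263.16 − 153.75 = 109.41 → +109 mireds.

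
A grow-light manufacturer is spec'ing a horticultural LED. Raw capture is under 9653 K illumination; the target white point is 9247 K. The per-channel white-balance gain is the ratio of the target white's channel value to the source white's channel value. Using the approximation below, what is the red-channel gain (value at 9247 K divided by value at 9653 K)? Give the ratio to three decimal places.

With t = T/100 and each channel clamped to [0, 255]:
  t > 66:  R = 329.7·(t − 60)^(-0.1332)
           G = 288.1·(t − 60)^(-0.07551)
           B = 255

At 9653 K (t = 96.53):
  R = 329.7·(96.53 − 60)^(-0.1332) = 329.7·36.53^(-0.1332) = 329.7·0.61923 = 204.162.
At 9247 K (t = 92.47):
  R = 329.7·(92.47 − 60)^(-0.1332) = 329.7·32.47^(-0.1332) = 329.7·0.62903 = 207.391.
Gain = 207.391 / 204.162 = 1.0158 → 1.016.

1.016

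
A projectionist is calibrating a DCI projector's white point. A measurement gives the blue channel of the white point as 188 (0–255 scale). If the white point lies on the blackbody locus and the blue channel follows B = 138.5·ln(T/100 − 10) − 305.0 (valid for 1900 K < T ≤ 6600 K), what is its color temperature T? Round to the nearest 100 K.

4500 K

ln(t − 10) = (188 + 305.0) / 138.5 = 3.5596.
t − 10 = e^3.5596 = 35.148, so t = 45.148.
T = 100·t = 4515 K → 4500 K to the nearest 100 K.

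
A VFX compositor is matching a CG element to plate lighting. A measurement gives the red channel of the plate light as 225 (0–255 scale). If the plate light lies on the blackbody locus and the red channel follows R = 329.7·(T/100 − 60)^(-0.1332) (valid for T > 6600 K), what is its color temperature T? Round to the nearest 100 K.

7800 K

(t − 60)^(-0.1332) = 225/329.7 = 0.68244.
t − 60 = 0.68244^(1/-0.1332) = 0.68244^(-7.508) = 17.610, so t = 77.610.
T = 100·t = 7761 K → 7800 K to the nearest 100 K.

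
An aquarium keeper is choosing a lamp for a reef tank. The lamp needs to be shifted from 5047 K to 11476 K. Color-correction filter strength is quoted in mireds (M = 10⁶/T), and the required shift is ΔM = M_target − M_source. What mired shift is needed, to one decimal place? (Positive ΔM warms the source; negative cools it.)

-111.0 mireds

M_source = 10⁶/5047 = 198.138; M_target = 10⁶/11476 = 87.138.
ΔM = 87.138 − 198.138 = -110.999 → -111.0 mireds, a cooling shift.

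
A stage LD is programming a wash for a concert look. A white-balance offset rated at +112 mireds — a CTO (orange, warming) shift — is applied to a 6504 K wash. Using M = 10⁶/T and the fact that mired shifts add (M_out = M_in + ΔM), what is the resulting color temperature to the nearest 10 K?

3760 K

M_in = 10⁶/6504 = 153.75 mireds.
M_out = 153.75 + (+112) = 265.75 mireds.
T_out = 10⁶/265.75 = 3762.9 K → 3760 K.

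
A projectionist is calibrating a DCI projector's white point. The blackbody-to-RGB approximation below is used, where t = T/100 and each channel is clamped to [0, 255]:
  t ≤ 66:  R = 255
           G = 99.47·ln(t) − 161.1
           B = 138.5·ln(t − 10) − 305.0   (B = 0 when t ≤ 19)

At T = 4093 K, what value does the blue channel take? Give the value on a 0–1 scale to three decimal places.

0.668

t = 4093/100 = 40.93; the t ≤ 66 branch applies.
B = 138.5·ln(40.93 − 10) − 305.0 = 138.5·ln 30.93 − 305.0 = 138.5·3.4317 − 305.0 = 170.294.
On a 0–1 scale: 170.294/255 = 0.6678 → 0.668.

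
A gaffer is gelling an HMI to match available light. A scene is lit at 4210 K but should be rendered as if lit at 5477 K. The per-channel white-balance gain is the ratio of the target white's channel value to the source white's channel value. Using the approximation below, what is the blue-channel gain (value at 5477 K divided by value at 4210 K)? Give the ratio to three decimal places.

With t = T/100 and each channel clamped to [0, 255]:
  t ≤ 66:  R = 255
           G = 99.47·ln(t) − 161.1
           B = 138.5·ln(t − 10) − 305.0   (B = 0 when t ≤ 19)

1.263

At 4210 K (t = 42.1):
  B = 138.5·ln(42.1 − 10) − 305.0 = 138.5·ln 32.1 − 305.0 = 138.5·3.4689 − 305.0 = 175.437.
At 5477 K (t = 54.77):
  B = 138.5·ln(54.77 − 10) − 305.0 = 138.5·ln 44.77 − 305.0 = 138.5·3.8015 − 305.0 = 221.513.
Gain = 221.513 / 175.437 = 1.2626 → 1.263.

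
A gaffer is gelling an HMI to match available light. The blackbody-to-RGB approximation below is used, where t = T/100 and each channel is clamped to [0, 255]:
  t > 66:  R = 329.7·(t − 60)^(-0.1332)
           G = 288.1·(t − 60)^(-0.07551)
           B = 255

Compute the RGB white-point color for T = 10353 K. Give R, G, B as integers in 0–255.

t = 10353/100 = 103.53; the t > 66 branch applies.
R = 329.7·(103.53 − 60)^(-0.1332) = 329.7·43.53^(-0.1332) = 329.7·0.60494 = 199.449.
G = 288.1·(103.53 − 60)^(-0.07551) = 288.1·43.53^(-0.07551) = 288.1·0.75206 = 216.670.
B = 255 by definition for t > 66.
Rounded: (199, 217, 255).

R=199, G=217, B=255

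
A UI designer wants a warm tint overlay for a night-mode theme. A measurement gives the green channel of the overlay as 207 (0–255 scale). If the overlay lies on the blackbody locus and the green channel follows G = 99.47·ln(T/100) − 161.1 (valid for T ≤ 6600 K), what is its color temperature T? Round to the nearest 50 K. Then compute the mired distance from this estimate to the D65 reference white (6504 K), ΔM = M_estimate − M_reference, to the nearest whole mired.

+93 mireds

ln t = (207 + 161.1) / 99.47 = 3.7006.
t = e^3.7006 = 40.472.
T = 100·t = 4047 K → 4050 K to the nearest 50 K.
M_estimate = 10⁶/4050 = 246.91; M_reference = 10⁶/6504 = 153.75.
ΔM = 246.91 − 153.75 = 93.16 → +93 mireds.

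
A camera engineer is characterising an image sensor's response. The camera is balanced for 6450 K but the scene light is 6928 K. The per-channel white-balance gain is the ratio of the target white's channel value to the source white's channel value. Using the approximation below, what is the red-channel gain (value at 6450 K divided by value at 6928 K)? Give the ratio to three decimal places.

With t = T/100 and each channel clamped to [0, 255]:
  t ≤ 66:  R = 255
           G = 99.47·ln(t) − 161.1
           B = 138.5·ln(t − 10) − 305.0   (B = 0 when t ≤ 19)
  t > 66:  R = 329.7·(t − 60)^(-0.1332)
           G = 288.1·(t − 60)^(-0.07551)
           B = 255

At 6928 K (t = 69.28):
  R = 329.7·(69.28 − 60)^(-0.1332) = 329.7·9.28^(-0.1332) = 329.7·0.74323 = 245.043.
At 6450 K (t = 64.5):
  R = 255 by definition for t ≤ 66.
Gain = 255.000 / 245.043 = 1.0406 → 1.041.

1.041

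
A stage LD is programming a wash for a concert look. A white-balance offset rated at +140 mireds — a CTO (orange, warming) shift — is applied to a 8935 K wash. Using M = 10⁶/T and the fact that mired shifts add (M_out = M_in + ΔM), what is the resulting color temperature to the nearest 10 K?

3970 K

M_in = 10⁶/8935 = 111.92 mireds.
M_out = 111.92 + (+140) = 251.92 mireds.
T_out = 10⁶/251.92 = 3969.5 K → 3970 K.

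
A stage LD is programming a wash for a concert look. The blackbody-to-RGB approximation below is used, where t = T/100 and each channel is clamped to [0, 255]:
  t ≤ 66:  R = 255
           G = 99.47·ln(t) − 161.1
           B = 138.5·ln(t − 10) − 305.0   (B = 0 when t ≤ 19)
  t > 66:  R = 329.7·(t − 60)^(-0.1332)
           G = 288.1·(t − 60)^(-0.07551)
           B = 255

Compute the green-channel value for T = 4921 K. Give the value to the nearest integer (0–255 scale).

t = 4921/100 = 49.21; the t ≤ 66 branch applies.
G = 99.47·ln 49.21 − 161.1 = 99.47·3.8961 − 161.1 = 226.445.
Rounded: 226.

226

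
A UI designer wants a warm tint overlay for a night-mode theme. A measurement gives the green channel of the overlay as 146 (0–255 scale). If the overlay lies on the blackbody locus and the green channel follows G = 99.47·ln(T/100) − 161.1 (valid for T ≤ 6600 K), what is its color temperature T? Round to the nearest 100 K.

ln t = (146 + 161.1) / 99.47 = 3.0874.
t = e^3.0874 = 21.919.
T = 100·t = 2192 K → 2200 K to the nearest 100 K.

2200 K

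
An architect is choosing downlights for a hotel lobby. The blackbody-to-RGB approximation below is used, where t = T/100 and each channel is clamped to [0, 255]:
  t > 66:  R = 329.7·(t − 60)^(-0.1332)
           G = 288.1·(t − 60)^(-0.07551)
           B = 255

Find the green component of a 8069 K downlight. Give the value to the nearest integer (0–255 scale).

229

t = 8069/100 = 80.69; the t > 66 branch applies.
G = 288.1·(80.69 − 60)^(-0.07551) = 288.1·20.69^(-0.07551) = 288.1·0.79551 = 229.187.
Rounded: 229.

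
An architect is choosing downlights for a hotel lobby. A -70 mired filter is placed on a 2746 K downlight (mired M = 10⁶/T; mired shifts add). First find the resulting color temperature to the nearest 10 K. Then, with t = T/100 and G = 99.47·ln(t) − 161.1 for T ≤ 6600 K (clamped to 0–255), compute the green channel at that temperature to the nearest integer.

M_in = 10⁶/2746 = 364.17; M_out = 364.17 + (-70) = 294.17.
T_out = 10⁶/294.17 = 3399.4 K → 3400 K; t = 34.
G = 99.47·ln 34 − 161.1 = 99.47·3.5264 − 161.1 = 189.667.
Rounded: 190.

190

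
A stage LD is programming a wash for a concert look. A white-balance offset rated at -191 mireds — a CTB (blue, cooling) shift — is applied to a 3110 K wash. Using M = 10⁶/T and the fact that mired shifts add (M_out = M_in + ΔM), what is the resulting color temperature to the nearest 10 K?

M_in = 10⁶/3110 = 321.54 mireds.
M_out = 321.54 + (-191) = 130.54 mireds.
T_out = 10⁶/130.54 = 7660.3 K → 7660 K.

7660 K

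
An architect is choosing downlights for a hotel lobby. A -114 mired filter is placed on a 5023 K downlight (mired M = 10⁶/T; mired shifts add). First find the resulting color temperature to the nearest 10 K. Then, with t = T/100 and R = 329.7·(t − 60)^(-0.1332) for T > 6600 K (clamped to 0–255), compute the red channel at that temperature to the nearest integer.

192

M_in = 10⁶/5023 = 199.08; M_out = 199.08 + (-114) = 85.08.
T_out = 10⁶/85.08 = 11753.1 K → 11750 K; t = 117.5.
R = 329.7·(117.5 − 60)^(-0.1332) = 329.7·57.5^(-0.1332) = 329.7·0.58292 = 192.190.
Rounded: 192.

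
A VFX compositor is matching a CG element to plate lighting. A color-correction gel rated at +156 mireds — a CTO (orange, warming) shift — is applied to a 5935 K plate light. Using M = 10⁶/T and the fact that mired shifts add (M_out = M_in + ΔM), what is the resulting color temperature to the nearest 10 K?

M_in = 10⁶/5935 = 168.49 mireds.
M_out = 168.49 + (+156) = 324.49 mireds.
T_out = 10⁶/324.49 = 3081.7 K → 3080 K.

3080 K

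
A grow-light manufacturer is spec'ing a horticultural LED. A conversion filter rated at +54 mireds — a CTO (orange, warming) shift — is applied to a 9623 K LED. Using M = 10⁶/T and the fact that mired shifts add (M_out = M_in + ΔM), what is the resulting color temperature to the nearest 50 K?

6350 K

M_in = 10⁶/9623 = 103.92 mireds.
M_out = 103.92 + (+54) = 157.92 mireds.
T_out = 10⁶/157.92 = 6332.4 K → 6350 K.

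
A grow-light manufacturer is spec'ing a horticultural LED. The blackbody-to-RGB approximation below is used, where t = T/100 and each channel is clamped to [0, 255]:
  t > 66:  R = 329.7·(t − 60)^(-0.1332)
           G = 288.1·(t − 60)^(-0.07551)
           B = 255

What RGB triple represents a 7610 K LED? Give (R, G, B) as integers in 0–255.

(228, 234, 255)

t = 7610/100 = 76.1; the t > 66 branch applies.
R = 329.7·(76.1 − 60)^(-0.1332) = 329.7·16.1^(-0.1332) = 329.7·0.69064 = 227.704.
G = 288.1·(76.1 − 60)^(-0.07551) = 288.1·16.1^(-0.07551) = 288.1·0.81072 = 233.569.
B = 255 by definition for t > 66.
Rounded: (228, 234, 255).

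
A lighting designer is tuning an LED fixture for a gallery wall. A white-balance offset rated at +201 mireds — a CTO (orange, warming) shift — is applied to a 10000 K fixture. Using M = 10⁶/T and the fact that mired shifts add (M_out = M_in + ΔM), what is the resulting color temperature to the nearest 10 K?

M_in = 10⁶/10000 = 100.00 mireds.
M_out = 100.00 + (+201) = 301.00 mireds.
T_out = 10⁶/301.00 = 3322.3 K → 3320 K.

3320 K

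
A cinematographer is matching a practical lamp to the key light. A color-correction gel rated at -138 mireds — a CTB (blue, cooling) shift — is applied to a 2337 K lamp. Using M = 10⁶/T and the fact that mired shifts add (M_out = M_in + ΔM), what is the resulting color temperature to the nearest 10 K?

M_in = 10⁶/2337 = 427.90 mireds.
M_out = 427.90 + (-138) = 289.90 mireds.
T_out = 10⁶/289.90 = 3449.5 K → 3450 K.

3450 K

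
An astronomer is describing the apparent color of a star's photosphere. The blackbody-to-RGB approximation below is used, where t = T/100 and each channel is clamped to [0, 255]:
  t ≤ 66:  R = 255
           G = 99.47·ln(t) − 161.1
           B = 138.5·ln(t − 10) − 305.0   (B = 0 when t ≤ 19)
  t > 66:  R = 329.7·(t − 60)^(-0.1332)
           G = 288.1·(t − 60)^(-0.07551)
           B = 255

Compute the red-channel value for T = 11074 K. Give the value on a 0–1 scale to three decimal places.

0.766

t = 11074/100 = 110.74; the t > 66 branch applies.
R = 329.7·(110.74 − 60)^(-0.1332) = 329.7·50.74^(-0.1332) = 329.7·0.59272 = 195.419.
On a 0–1 scale: 195.419/255 = 0.7663 → 0.766.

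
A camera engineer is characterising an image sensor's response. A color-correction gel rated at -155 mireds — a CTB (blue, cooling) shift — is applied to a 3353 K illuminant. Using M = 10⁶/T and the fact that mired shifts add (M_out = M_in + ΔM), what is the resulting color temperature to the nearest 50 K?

M_in = 10⁶/3353 = 298.24 mireds.
M_out = 298.24 + (-155) = 143.24 mireds.
T_out = 10⁶/143.24 = 6981.3 K → 7000 K.

7000 K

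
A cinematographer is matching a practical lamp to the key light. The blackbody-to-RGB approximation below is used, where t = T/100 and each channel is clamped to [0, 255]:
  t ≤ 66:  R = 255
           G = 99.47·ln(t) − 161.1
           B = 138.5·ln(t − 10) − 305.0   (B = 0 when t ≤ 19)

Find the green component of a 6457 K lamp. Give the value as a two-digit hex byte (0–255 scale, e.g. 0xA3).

0xFD

t = 6457/100 = 64.57; the t ≤ 66 branch applies.
G = 99.47·ln 64.57 − 161.1 = 99.47·4.1677 − 161.1 = 253.466.
Rounded: 253; in hex, 0xFD.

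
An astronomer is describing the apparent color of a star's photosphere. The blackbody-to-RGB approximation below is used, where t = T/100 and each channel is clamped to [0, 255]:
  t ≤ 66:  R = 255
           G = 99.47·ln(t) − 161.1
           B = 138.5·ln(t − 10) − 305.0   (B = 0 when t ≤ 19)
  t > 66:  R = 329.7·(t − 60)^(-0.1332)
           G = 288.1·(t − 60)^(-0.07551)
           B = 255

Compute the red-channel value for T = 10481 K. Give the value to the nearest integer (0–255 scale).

t = 10481/100 = 104.81; the t > 66 branch applies.
R = 329.7·(104.81 − 60)^(-0.1332) = 329.7·44.81^(-0.1332) = 329.7·0.60261 = 198.681.
Rounded: 199.

199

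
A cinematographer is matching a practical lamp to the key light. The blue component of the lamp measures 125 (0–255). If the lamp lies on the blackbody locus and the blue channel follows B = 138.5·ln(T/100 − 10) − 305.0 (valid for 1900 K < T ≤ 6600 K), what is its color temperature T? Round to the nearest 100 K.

3200 K

ln(t − 10) = (125 + 305.0) / 138.5 = 3.1047.
t − 10 = e^3.1047 = 22.302, so t = 32.302.
T = 100·t = 3230 K → 3200 K to the nearest 100 K.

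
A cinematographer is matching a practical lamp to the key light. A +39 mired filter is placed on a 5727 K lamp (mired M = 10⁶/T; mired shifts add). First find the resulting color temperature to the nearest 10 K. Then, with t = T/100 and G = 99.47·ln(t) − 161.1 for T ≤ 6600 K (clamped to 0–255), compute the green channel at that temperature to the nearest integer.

M_in = 10⁶/5727 = 174.61; M_out = 174.61 + (+39) = 213.61.
T_out = 10⁶/213.61 = 4681.4 K → 4680 K; t = 46.8.
G = 99.47·ln 46.8 − 161.1 = 99.47·3.8459 − 161.1 = 221.450.
Rounded: 221.

221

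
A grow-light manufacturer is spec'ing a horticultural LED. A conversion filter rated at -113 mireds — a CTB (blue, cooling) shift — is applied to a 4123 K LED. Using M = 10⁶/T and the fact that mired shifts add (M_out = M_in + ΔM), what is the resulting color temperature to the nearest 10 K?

M_in = 10⁶/4123 = 242.54 mireds.
M_out = 242.54 + (-113) = 129.54 mireds.
T_out = 10⁶/129.54 = 7719.5 K → 7720 K.

7720 K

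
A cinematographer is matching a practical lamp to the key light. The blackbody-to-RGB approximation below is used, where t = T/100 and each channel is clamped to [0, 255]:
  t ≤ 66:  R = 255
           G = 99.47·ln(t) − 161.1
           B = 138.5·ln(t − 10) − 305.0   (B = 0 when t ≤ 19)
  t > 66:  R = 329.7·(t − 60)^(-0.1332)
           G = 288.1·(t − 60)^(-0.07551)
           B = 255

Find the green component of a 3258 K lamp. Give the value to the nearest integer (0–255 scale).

185

t = 3258/100 = 32.58; the t ≤ 66 branch applies.
G = 99.47·ln 32.58 − 161.1 = 99.47·3.4837 − 161.1 = 185.424.
Rounded: 185.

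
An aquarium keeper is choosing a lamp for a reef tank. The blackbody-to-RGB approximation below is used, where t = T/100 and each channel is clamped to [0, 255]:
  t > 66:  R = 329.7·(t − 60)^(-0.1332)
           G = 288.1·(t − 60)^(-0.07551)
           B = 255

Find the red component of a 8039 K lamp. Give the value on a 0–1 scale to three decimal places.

t = 8039/100 = 80.39; the t > 66 branch applies.
R = 329.7·(80.39 − 60)^(-0.1332) = 329.7·20.39^(-0.1332) = 329.7·0.66925 = 220.650.
On a 0–1 scale: 220.650/255 = 0.8653 → 0.865.

0.865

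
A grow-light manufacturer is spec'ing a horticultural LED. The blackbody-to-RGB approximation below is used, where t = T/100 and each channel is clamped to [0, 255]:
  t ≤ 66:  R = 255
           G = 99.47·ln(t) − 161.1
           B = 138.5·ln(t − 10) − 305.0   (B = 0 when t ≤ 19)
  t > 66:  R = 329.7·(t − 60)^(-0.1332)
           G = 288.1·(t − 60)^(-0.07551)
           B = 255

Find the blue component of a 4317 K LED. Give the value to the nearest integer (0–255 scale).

t = 4317/100 = 43.17; the t ≤ 66 branch applies.
B = 138.5·ln(43.17 − 10) − 305.0 = 138.5·ln 33.17 − 305.0 = 138.5·3.5016 − 305.0 = 179.978.
Rounded: 180.

180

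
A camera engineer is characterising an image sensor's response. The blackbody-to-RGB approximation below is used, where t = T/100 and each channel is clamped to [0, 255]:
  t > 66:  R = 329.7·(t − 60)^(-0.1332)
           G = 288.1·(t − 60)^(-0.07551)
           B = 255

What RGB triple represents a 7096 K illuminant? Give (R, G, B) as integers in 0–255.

t = 7096/100 = 70.96; the t > 66 branch applies.
R = 329.7·(70.96 − 60)^(-0.1332) = 329.7·10.96^(-0.1332) = 329.7·0.72694 = 239.671.
G = 288.1·(70.96 − 60)^(-0.07551) = 288.1·10.96^(-0.07551) = 288.1·0.83461 = 240.451.
B = 255 by definition for t > 66.
Rounded: (240, 240, 255).

(240, 240, 255)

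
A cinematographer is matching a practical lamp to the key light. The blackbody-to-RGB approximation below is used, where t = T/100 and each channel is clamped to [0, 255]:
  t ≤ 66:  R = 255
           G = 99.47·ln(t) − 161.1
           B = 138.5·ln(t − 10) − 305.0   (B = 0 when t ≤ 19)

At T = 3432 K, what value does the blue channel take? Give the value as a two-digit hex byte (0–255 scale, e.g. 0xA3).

0x89

t = 3432/100 = 34.32; the t ≤ 66 branch applies.
B = 138.5·ln(34.32 − 10) − 305.0 = 138.5·ln 24.32 − 305.0 = 138.5·3.1913 − 305.0 = 136.995.
Rounded: 137; in hex, 0x89.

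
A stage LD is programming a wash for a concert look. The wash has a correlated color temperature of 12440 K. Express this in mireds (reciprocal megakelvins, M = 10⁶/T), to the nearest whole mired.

80 mireds

M = 10⁶ / 12440 = 80.386 → 80 mireds.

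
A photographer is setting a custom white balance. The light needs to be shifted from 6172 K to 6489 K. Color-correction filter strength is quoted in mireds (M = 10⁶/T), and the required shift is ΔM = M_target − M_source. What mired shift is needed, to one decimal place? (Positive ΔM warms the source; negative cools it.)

M_source = 10⁶/6172 = 162.022; M_target = 10⁶/6489 = 154.107.
ΔM = 154.107 − 162.022 = -7.915 → -7.9 mireds, a cooling shift.

-7.9 mireds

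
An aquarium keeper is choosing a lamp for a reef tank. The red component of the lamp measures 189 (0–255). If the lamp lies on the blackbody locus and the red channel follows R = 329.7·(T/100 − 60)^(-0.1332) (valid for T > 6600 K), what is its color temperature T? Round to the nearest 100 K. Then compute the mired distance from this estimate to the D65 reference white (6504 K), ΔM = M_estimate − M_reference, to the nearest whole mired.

-74 mireds

(t − 60)^(-0.1332) = 189/329.7 = 0.57325.
t − 60 = 0.57325^(1/-0.1332) = 0.57325^(-7.508) = 65.199, so t = 125.199.
T = 100·t = 12520 K → 12500 K to the nearest 100 K.
M_estimate = 10⁶/12500 = 80.00; M_reference = 10⁶/6504 = 153.75.
ΔM = 80.00 − 153.75 = -73.75 → -74 mireds.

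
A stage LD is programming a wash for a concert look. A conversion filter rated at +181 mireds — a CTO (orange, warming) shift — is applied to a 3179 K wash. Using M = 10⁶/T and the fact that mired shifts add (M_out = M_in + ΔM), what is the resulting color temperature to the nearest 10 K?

2020 K

M_in = 10⁶/3179 = 314.56 mireds.
M_out = 314.56 + (+181) = 495.56 mireds.
T_out = 10⁶/495.56 = 2017.9 K → 2020 K.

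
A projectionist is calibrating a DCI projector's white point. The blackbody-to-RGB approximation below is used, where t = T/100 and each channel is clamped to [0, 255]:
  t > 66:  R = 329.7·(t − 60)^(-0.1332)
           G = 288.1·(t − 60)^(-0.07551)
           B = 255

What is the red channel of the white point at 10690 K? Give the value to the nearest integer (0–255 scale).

197

t = 10690/100 = 106.9; the t > 66 branch applies.
R = 329.7·(106.9 − 60)^(-0.1332) = 329.7·46.9^(-0.1332) = 329.7·0.59896 = 197.478.
Rounded: 197.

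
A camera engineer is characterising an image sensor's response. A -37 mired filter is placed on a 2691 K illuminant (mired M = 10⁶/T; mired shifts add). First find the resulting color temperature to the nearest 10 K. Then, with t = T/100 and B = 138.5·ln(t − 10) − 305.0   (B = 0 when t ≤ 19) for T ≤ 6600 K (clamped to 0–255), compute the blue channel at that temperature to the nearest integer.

M_in = 10⁶/2691 = 371.61; M_out = 371.61 + (-37) = 334.61.
T_out = 10⁶/334.61 = 2988.6 K → 2990 K; t = 29.9.
B = 138.5·ln(29.9 − 10) − 305.0 = 138.5·ln 19.9 − 305.0 = 138.5·2.9907 − 305.0 = 109.215.
Rounded: 109.

109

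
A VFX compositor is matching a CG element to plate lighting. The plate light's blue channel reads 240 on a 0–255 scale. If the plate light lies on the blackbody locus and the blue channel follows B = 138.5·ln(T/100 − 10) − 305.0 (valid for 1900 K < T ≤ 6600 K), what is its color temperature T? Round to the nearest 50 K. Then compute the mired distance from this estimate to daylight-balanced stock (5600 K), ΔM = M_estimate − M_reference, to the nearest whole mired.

ln(t − 10) = (240 + 305.0) / 138.5 = 3.9350.
t − 10 = e^3.9350 = 51.163, so t = 61.163.
T = 100·t = 6116 K → 6100 K to the nearest 50 K.
M_estimate = 10⁶/6100 = 163.93; M_reference = 10⁶/5600 = 178.57.
ΔM = 163.93 − 178.57 = -14.64 → -15 mireds.

-15 mireds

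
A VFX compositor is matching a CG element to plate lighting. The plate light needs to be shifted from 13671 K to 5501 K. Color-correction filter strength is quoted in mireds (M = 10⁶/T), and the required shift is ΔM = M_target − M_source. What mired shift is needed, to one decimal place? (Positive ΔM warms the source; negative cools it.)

+108.6 mireds

M_source = 10⁶/13671 = 73.148; M_target = 10⁶/5501 = 181.785.
ΔM = 181.785 − 73.148 = 108.638 → +108.6 mireds, a warming shift.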